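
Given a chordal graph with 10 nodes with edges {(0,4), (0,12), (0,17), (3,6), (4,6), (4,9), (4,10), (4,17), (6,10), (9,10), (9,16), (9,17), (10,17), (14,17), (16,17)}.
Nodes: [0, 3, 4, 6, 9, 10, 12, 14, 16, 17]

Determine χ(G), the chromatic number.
Clique number ω(G) = 4 (lower bound: χ ≥ ω).
The clique on [4, 9, 10, 17] has size 4, forcing χ ≥ 4, and the coloring below uses 4 colors, so χ(G) = 4.
A valid 4-coloring: color 1: [6, 12, 17]; color 2: [3, 4, 14, 16]; color 3: [0, 9]; color 4: [10].

χ(G) = 4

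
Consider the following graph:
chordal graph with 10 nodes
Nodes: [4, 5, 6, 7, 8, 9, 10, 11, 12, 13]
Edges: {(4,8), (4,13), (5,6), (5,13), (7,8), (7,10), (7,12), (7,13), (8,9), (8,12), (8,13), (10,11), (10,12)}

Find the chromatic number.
Clique number ω(G) = 3 (lower bound: χ ≥ ω).
The clique on [4, 8, 13] has size 3, forcing χ ≥ 3, and the coloring below uses 3 colors, so χ(G) = 3.
A valid 3-coloring: color 1: [5, 8, 10]; color 2: [6, 9, 11, 12, 13]; color 3: [4, 7].

χ(G) = 3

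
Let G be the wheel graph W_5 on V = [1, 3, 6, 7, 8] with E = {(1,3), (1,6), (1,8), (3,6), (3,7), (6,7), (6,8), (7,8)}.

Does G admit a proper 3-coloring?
A valid 3-coloring: color 1: [6]; color 2: [3, 8]; color 3: [1, 7].
(χ(G) = 3 ≤ 3.)

Yes, G is 3-colorable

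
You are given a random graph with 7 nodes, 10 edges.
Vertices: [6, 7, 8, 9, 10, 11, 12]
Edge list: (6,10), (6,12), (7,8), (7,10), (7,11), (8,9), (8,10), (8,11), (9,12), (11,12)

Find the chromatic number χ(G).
χ(G) = 3

Clique number ω(G) = 3 (lower bound: χ ≥ ω).
The clique on [7, 8, 10] has size 3, forcing χ ≥ 3, and the coloring below uses 3 colors, so χ(G) = 3.
A valid 3-coloring: color 1: [8, 12]; color 2: [9, 10, 11]; color 3: [6, 7].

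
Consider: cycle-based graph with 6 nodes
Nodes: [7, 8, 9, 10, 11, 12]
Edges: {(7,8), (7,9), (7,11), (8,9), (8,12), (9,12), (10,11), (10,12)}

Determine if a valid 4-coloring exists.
A valid 4-coloring: color 1: [8, 11]; color 2: [7, 12]; color 3: [9, 10].
(χ(G) = 3 ≤ 4.)

Yes, G is 4-colorable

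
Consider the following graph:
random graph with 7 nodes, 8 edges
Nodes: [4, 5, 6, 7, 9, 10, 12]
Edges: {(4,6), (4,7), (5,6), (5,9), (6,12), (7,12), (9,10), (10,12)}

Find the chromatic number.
Clique number ω(G) = 2 (lower bound: χ ≥ ω).
Odd cycle [5, 6, 12, 10, 9] needs 3 colors (χ ≥ 3).
The coloring below uses 3 colors, so χ(G) = 3.
A valid 3-coloring: color 1: [4, 9, 12]; color 2: [6, 7, 10]; color 3: [5].

χ(G) = 3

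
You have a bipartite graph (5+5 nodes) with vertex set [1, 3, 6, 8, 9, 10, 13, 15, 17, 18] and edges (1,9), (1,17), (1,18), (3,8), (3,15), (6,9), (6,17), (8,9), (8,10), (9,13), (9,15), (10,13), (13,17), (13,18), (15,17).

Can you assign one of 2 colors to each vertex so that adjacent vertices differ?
Yes, G is 2-colorable

A valid 2-coloring: color 1: [3, 9, 10, 17, 18]; color 2: [1, 6, 8, 13, 15].
(χ(G) = 2 ≤ 2.)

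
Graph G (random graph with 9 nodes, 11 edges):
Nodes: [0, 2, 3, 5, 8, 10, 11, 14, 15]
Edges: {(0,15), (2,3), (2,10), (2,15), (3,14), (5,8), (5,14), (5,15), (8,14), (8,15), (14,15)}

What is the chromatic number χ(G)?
Clique number ω(G) = 4 (lower bound: χ ≥ ω).
The clique on [5, 8, 14, 15] has size 4, forcing χ ≥ 4, and the coloring below uses 4 colors, so χ(G) = 4.
A valid 4-coloring: color 1: [3, 10, 11, 15]; color 2: [0, 2, 14]; color 3: [8]; color 4: [5].

χ(G) = 4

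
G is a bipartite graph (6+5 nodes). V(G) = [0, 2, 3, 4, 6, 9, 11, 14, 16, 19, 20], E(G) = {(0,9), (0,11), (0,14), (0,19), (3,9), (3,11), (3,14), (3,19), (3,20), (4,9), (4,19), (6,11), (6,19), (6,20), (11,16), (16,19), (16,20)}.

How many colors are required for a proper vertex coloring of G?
χ(G) = 2

Clique number ω(G) = 2 (lower bound: χ ≥ ω).
The graph is bipartite (no odd cycle), so 2 colors suffice: χ(G) = 2.
A valid 2-coloring: color 1: [0, 2, 3, 4, 6, 16]; color 2: [9, 11, 14, 19, 20].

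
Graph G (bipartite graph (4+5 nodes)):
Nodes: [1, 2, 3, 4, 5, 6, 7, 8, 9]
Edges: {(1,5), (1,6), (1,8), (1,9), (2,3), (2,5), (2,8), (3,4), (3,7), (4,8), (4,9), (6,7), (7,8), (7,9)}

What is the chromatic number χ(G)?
χ(G) = 2

Clique number ω(G) = 2 (lower bound: χ ≥ ω).
The graph is bipartite (no odd cycle), so 2 colors suffice: χ(G) = 2.
A valid 2-coloring: color 1: [1, 2, 4, 7]; color 2: [3, 5, 6, 8, 9].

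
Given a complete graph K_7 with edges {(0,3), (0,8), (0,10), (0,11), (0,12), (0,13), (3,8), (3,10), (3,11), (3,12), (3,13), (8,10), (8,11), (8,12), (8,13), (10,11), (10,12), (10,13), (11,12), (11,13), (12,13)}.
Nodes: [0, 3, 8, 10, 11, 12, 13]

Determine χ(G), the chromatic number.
Clique number ω(G) = 7 (lower bound: χ ≥ ω).
The clique on [0, 3, 8, 10, 11, 12, 13] has size 7, forcing χ ≥ 7, and the coloring below uses 7 colors, so χ(G) = 7.
A valid 7-coloring: color 1: [13]; color 2: [8]; color 3: [10]; color 4: [11]; color 5: [12]; color 6: [0]; color 7: [3].

χ(G) = 7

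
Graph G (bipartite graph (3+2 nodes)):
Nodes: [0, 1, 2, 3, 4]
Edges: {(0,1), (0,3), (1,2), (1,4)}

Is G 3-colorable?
A valid 3-coloring: color 1: [1, 3]; color 2: [0, 2, 4].
(χ(G) = 2 ≤ 3.)

Yes, G is 3-colorable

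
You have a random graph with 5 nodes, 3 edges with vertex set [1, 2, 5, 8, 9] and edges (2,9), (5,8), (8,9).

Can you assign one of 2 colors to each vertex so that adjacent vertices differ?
A valid 2-coloring: color 1: [1, 2, 8]; color 2: [5, 9].
(χ(G) = 2 ≤ 2.)

Yes, G is 2-colorable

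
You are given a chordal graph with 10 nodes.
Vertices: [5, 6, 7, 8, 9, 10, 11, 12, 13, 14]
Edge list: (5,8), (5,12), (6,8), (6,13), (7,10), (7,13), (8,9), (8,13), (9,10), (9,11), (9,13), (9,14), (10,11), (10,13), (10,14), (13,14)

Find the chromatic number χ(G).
Clique number ω(G) = 4 (lower bound: χ ≥ ω).
The clique on [9, 10, 13, 14] has size 4, forcing χ ≥ 4, and the coloring below uses 4 colors, so χ(G) = 4.
A valid 4-coloring: color 1: [5, 11, 13]; color 2: [8, 10, 12]; color 3: [6, 7, 9]; color 4: [14].

χ(G) = 4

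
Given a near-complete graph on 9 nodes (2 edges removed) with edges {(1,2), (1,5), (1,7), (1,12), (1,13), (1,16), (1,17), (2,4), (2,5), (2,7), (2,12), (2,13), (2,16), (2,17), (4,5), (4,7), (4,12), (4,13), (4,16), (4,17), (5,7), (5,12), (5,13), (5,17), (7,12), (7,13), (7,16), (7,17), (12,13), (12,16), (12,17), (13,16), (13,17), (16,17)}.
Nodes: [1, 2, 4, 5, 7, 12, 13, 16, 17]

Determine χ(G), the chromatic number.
Clique number ω(G) = 7 (lower bound: χ ≥ ω).
The clique on [1, 2, 7, 12, 13, 16, 17] has size 7, forcing χ ≥ 7, and the coloring below uses 7 colors, so χ(G) = 7.
A valid 7-coloring: color 1: [7]; color 2: [13]; color 3: [17]; color 4: [2]; color 5: [12]; color 6: [5, 16]; color 7: [1, 4].

χ(G) = 7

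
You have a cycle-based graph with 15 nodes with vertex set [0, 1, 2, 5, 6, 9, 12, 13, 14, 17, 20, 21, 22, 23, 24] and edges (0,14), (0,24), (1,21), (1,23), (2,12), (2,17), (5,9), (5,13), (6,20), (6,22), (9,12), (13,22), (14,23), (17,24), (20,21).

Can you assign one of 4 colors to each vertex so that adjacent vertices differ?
A valid 4-coloring: color 1: [0, 6, 12, 13, 17, 21, 23]; color 2: [1, 2, 5, 14, 20, 22, 24]; color 3: [9].
(χ(G) = 3 ≤ 4.)

Yes, G is 4-colorable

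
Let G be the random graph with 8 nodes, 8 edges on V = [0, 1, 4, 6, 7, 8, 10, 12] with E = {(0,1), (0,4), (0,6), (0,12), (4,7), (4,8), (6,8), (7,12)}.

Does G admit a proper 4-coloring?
Yes, G is 4-colorable

A valid 4-coloring: color 1: [0, 7, 8, 10]; color 2: [1, 4, 6, 12].
(χ(G) = 2 ≤ 4.)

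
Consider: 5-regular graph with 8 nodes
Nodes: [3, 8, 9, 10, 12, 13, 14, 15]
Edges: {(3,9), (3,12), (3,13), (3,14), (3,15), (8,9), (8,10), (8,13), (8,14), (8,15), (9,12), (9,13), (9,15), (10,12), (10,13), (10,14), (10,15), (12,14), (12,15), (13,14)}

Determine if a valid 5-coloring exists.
A valid 5-coloring: color 1: [8, 12]; color 2: [3, 10]; color 3: [13, 15]; color 4: [9, 14].
(χ(G) = 4 ≤ 5.)

Yes, G is 5-colorable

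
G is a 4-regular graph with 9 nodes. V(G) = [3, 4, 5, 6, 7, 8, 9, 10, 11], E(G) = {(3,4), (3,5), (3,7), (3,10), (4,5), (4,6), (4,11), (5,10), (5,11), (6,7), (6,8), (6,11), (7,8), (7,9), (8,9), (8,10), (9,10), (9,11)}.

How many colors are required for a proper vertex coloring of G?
χ(G) = 3

Clique number ω(G) = 3 (lower bound: χ ≥ ω).
The clique on [3, 5, 10] has size 3, forcing χ ≥ 3, and the coloring below uses 3 colors, so χ(G) = 3.
A valid 3-coloring: color 1: [4, 7, 10]; color 2: [3, 8, 11]; color 3: [5, 6, 9].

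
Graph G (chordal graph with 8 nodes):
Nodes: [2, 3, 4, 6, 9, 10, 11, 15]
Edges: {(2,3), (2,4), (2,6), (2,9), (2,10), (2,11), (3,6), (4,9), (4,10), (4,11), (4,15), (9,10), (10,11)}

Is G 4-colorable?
A valid 4-coloring: color 1: [2, 15]; color 2: [4, 6]; color 3: [3, 10]; color 4: [9, 11].
(χ(G) = 4 ≤ 4.)

Yes, G is 4-colorable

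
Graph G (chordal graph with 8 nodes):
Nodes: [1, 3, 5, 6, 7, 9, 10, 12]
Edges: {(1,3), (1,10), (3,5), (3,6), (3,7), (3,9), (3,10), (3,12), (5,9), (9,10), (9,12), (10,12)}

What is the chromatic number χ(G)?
Clique number ω(G) = 4 (lower bound: χ ≥ ω).
The clique on [3, 9, 10, 12] has size 4, forcing χ ≥ 4, and the coloring below uses 4 colors, so χ(G) = 4.
A valid 4-coloring: color 1: [3]; color 2: [1, 6, 7, 9]; color 3: [5, 10]; color 4: [12].

χ(G) = 4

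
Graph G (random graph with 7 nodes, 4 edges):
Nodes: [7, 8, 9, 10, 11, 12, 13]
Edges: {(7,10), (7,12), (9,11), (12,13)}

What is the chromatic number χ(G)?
χ(G) = 2

Clique number ω(G) = 2 (lower bound: χ ≥ ω).
The graph is bipartite (no odd cycle), so 2 colors suffice: χ(G) = 2.
A valid 2-coloring: color 1: [7, 8, 9, 13]; color 2: [10, 11, 12].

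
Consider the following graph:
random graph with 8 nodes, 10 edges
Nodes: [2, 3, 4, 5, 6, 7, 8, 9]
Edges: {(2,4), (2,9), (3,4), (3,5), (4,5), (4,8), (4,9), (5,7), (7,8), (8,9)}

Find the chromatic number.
χ(G) = 3

Clique number ω(G) = 3 (lower bound: χ ≥ ω).
The clique on [4, 8, 9] has size 3, forcing χ ≥ 3, and the coloring below uses 3 colors, so χ(G) = 3.
A valid 3-coloring: color 1: [4, 6, 7]; color 2: [5, 9]; color 3: [2, 3, 8].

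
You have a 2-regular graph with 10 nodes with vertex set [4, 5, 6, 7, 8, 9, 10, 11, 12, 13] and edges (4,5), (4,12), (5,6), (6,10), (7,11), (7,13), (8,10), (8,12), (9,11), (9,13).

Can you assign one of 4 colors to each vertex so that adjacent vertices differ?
A valid 4-coloring: color 1: [5, 7, 9, 10, 12]; color 2: [4, 6, 8, 11, 13].
(χ(G) = 2 ≤ 4.)

Yes, G is 4-colorable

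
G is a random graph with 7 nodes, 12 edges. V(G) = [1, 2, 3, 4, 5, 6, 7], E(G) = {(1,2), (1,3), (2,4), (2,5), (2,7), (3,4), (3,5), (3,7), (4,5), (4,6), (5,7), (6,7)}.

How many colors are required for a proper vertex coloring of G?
χ(G) = 3

Clique number ω(G) = 3 (lower bound: χ ≥ ω).
The clique on [2, 4, 5] has size 3, forcing χ ≥ 3, and the coloring below uses 3 colors, so χ(G) = 3.
A valid 3-coloring: color 1: [1, 5, 6]; color 2: [4, 7]; color 3: [2, 3].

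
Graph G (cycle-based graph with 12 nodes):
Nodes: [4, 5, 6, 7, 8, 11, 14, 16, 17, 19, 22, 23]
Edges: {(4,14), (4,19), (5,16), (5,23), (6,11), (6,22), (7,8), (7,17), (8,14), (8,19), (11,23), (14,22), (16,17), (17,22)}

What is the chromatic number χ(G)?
Clique number ω(G) = 2 (lower bound: χ ≥ ω).
Odd cycle [16, 5, 23, 11, 6, 22, 17] needs 3 colors (χ ≥ 3).
The coloring below uses 3 colors, so χ(G) = 3.
A valid 3-coloring: color 1: [4, 8, 16, 22, 23]; color 2: [5, 11, 14, 17, 19]; color 3: [6, 7].

χ(G) = 3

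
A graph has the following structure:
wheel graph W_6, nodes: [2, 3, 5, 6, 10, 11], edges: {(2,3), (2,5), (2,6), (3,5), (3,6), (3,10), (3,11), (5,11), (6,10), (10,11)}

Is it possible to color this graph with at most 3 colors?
No, G is not 3-colorable

Odd cycle [11, 5, 2, 6, 10] needs 3 colors (χ ≥ 3).
Vertex 3 is adjacent to every vertex of [2, 5, 6, 10, 11], which already need 3 colors among themselves, so 3 needs a new color (χ ≥ 4).
Hence χ(G) ≥ 4 > 3, so no proper 3-coloring exists.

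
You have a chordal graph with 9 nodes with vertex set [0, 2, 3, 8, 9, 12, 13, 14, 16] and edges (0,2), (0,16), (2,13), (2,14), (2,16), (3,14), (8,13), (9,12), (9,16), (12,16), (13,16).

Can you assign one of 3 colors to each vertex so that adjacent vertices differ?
Yes, G is 3-colorable

A valid 3-coloring: color 1: [8, 14, 16]; color 2: [2, 3, 9]; color 3: [0, 12, 13].
(χ(G) = 3 ≤ 3.)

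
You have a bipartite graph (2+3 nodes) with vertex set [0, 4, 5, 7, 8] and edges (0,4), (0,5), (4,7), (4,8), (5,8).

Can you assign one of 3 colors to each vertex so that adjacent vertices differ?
Yes, G is 3-colorable

A valid 3-coloring: color 1: [4, 5]; color 2: [0, 7, 8].
(χ(G) = 2 ≤ 3.)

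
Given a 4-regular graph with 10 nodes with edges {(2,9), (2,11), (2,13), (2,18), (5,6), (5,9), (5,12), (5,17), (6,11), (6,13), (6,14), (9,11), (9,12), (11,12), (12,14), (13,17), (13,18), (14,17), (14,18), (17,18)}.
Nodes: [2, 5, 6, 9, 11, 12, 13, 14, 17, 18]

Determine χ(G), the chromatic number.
Clique number ω(G) = 3 (lower bound: χ ≥ ω).
The clique on [2, 9, 11] has size 3, forcing χ ≥ 3, and the coloring below uses 3 colors, so χ(G) = 3.
A valid 3-coloring: color 1: [9, 13, 14]; color 2: [5, 11, 18]; color 3: [2, 6, 12, 17].

χ(G) = 3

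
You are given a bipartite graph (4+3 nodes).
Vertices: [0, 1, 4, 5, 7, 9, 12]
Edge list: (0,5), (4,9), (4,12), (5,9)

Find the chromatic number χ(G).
Clique number ω(G) = 2 (lower bound: χ ≥ ω).
The graph is bipartite (no odd cycle), so 2 colors suffice: χ(G) = 2.
A valid 2-coloring: color 1: [0, 1, 7, 9, 12]; color 2: [4, 5].

χ(G) = 2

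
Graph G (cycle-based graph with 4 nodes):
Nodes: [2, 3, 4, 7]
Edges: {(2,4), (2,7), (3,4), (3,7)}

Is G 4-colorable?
A valid 4-coloring: color 1: [4, 7]; color 2: [2, 3].
(χ(G) = 2 ≤ 4.)

Yes, G is 4-colorable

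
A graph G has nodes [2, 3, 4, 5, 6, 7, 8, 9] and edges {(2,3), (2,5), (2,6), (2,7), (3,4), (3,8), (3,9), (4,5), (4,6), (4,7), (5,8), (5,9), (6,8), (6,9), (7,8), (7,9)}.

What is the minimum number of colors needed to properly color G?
χ(G) = 2

Clique number ω(G) = 2 (lower bound: χ ≥ ω).
The graph is bipartite (no odd cycle), so 2 colors suffice: χ(G) = 2.
A valid 2-coloring: color 1: [2, 4, 8, 9]; color 2: [3, 5, 6, 7].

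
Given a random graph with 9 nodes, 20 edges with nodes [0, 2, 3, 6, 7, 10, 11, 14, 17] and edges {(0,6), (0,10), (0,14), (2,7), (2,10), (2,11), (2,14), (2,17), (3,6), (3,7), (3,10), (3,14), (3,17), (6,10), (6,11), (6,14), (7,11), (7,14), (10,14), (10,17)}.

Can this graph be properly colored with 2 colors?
The clique on vertices [0, 6, 10, 14] has size 4 > 2, so it alone needs 4 colors.

No, G is not 2-colorable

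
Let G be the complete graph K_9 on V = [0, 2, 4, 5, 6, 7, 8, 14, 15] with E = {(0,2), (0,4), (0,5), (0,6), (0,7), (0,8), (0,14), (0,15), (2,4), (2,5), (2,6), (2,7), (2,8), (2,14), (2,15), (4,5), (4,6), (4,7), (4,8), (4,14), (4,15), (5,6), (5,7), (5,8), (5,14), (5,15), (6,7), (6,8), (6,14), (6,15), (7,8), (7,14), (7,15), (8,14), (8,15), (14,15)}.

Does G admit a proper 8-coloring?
The clique on vertices [0, 2, 4, 5, 6, 7, 8, 14, 15] has size 9 > 8, so it alone needs 9 colors.

No, G is not 8-colorable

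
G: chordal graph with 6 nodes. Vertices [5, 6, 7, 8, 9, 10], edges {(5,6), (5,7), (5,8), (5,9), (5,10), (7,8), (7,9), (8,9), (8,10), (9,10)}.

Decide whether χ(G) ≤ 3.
No, G is not 3-colorable

The clique on vertices [5, 8, 9, 10] has size 4 > 3, so it alone needs 4 colors.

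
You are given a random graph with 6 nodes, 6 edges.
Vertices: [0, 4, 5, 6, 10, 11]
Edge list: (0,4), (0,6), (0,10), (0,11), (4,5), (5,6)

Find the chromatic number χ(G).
Clique number ω(G) = 2 (lower bound: χ ≥ ω).
The graph is bipartite (no odd cycle), so 2 colors suffice: χ(G) = 2.
A valid 2-coloring: color 1: [0, 5]; color 2: [4, 6, 10, 11].

χ(G) = 2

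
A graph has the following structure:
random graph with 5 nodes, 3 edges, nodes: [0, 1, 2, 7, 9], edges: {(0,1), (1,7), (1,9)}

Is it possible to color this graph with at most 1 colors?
Edge (0,1) forces its endpoints to differ, so 1 color is not enough.

No, G is not 1-colorable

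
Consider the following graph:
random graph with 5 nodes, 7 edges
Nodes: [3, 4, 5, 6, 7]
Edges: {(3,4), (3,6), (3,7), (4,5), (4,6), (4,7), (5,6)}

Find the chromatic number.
Clique number ω(G) = 3 (lower bound: χ ≥ ω).
The clique on [3, 4, 6] has size 3, forcing χ ≥ 3, and the coloring below uses 3 colors, so χ(G) = 3.
A valid 3-coloring: color 1: [4]; color 2: [6, 7]; color 3: [3, 5].

χ(G) = 3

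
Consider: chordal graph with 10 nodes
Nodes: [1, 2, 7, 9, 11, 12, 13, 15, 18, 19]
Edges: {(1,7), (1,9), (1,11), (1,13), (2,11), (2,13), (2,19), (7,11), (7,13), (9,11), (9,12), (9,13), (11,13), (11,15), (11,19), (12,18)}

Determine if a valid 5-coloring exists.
A valid 5-coloring: color 1: [11, 12]; color 2: [13, 15, 18, 19]; color 3: [1, 2]; color 4: [7, 9].
(χ(G) = 4 ≤ 5.)

Yes, G is 5-colorable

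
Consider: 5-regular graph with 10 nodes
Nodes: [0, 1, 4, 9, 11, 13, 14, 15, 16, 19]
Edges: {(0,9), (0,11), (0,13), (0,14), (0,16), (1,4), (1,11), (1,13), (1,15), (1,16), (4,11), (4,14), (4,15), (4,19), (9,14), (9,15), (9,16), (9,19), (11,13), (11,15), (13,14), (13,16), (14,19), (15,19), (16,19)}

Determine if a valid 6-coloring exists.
A valid 6-coloring: color 1: [11, 14, 16]; color 2: [13, 15]; color 3: [0, 1, 19]; color 4: [4, 9].
(χ(G) = 4 ≤ 6.)

Yes, G is 6-colorable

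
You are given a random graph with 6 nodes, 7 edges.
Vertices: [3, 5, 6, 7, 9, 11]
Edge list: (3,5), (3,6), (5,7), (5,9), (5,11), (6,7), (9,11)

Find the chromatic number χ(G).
Clique number ω(G) = 3 (lower bound: χ ≥ ω).
The clique on [5, 9, 11] has size 3, forcing χ ≥ 3, and the coloring below uses 3 colors, so χ(G) = 3.
A valid 3-coloring: color 1: [5, 6]; color 2: [3, 7, 9]; color 3: [11].

χ(G) = 3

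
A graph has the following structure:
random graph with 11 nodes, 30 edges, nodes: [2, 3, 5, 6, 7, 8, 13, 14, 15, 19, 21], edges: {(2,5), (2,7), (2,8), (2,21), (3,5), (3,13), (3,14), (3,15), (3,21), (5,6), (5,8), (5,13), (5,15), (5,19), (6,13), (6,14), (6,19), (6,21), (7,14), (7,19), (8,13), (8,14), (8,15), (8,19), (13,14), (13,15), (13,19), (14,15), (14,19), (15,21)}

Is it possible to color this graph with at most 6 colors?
A valid 6-coloring: color 1: [5, 14, 21]; color 2: [2, 13]; color 3: [3, 6, 7, 8]; color 4: [15, 19].
(χ(G) = 4 ≤ 6.)

Yes, G is 6-colorable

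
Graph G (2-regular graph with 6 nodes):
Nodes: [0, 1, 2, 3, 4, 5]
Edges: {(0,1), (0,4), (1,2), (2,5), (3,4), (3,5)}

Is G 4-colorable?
Yes, G is 4-colorable

A valid 4-coloring: color 1: [1, 4, 5]; color 2: [0, 2, 3].
(χ(G) = 2 ≤ 4.)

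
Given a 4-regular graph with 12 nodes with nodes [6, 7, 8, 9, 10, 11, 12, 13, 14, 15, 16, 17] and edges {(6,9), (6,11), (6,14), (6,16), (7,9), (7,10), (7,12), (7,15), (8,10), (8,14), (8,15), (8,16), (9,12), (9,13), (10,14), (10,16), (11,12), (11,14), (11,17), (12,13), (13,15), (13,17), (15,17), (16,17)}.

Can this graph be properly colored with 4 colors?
Yes, G is 4-colorable

A valid 4-coloring: color 1: [9, 14, 15, 16]; color 2: [6, 10, 12, 17]; color 3: [7, 8, 11, 13].
(χ(G) = 3 ≤ 4.)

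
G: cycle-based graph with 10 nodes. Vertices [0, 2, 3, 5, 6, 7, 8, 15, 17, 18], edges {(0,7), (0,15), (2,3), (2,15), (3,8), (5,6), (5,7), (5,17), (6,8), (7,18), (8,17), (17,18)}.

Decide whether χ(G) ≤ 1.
Edge (0,7) forces its endpoints to differ, so 1 color is not enough.

No, G is not 1-colorable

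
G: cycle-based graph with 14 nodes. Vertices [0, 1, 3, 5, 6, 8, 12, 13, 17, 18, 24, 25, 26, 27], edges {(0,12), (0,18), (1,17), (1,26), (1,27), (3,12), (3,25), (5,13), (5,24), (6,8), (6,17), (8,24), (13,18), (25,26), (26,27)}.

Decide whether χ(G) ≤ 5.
Yes, G is 5-colorable

A valid 5-coloring: color 1: [1, 5, 8, 12, 18, 25]; color 2: [0, 3, 13, 17, 24, 26]; color 3: [6, 27].
(χ(G) = 3 ≤ 5.)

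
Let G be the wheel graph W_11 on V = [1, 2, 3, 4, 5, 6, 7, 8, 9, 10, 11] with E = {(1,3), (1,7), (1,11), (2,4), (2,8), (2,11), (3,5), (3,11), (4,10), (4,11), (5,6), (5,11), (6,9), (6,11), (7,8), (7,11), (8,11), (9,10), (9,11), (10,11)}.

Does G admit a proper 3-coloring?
A valid 3-coloring: color 1: [11]; color 2: [1, 4, 5, 8, 9]; color 3: [2, 3, 6, 7, 10].
(χ(G) = 3 ≤ 3.)

Yes, G is 3-colorable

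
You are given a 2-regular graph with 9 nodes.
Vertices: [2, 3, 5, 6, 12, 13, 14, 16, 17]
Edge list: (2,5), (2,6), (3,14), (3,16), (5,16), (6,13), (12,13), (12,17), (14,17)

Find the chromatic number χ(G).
Clique number ω(G) = 2 (lower bound: χ ≥ ω).
Odd cycle [2, 5, 16, 3, 14, 17, 12, 13, 6] needs 3 colors (χ ≥ 3).
The coloring below uses 3 colors, so χ(G) = 3.
A valid 3-coloring: color 1: [2, 3, 13, 17]; color 2: [5, 6, 12, 14]; color 3: [16].

χ(G) = 3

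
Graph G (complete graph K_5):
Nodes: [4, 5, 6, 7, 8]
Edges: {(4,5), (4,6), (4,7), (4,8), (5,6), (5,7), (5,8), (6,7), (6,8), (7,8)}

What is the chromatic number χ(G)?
Clique number ω(G) = 5 (lower bound: χ ≥ ω).
The clique on [4, 5, 6, 7, 8] has size 5, forcing χ ≥ 5, and the coloring below uses 5 colors, so χ(G) = 5.
A valid 5-coloring: color 1: [8]; color 2: [6]; color 3: [4]; color 4: [7]; color 5: [5].

χ(G) = 5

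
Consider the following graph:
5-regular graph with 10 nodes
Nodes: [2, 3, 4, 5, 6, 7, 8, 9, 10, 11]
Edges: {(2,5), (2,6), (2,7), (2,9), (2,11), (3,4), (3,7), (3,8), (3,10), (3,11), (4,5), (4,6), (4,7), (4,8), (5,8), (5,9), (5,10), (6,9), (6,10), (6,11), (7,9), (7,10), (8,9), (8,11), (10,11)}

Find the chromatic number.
Clique number ω(G) = 3 (lower bound: χ ≥ ω).
Odd cycle [10, 11, 8, 4, 7] needs 3 colors (χ ≥ 3).
Vertex 3 is adjacent to every vertex of [4, 7, 8, 10, 11], which already need 3 colors among themselves, so 3 needs a new color (χ ≥ 4).
The coloring below uses 4 colors, so χ(G) = 4.
A valid 4-coloring: color 1: [4, 9, 11]; color 2: [5, 6, 7]; color 3: [2, 3]; color 4: [8, 10].

χ(G) = 4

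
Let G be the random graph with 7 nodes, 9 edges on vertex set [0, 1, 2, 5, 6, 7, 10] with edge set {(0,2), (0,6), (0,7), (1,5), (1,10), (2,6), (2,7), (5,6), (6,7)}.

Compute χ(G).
Clique number ω(G) = 4 (lower bound: χ ≥ ω).
The clique on [0, 2, 6, 7] has size 4, forcing χ ≥ 4, and the coloring below uses 4 colors, so χ(G) = 4.
A valid 4-coloring: color 1: [1, 6]; color 2: [2, 5, 10]; color 3: [7]; color 4: [0].

χ(G) = 4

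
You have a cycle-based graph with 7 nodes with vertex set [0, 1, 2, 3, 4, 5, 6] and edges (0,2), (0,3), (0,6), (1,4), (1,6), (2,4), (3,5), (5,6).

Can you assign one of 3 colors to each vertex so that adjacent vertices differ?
Yes, G is 3-colorable

A valid 3-coloring: color 1: [0, 1, 5]; color 2: [2, 3, 6]; color 3: [4].
(χ(G) = 3 ≤ 3.)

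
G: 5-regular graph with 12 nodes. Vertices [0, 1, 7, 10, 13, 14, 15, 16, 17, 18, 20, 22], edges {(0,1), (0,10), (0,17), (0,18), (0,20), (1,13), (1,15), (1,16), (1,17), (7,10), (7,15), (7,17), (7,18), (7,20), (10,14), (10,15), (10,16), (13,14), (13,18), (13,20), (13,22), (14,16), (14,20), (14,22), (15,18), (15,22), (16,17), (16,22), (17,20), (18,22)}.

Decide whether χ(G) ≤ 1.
The clique on vertices [0, 1, 17] has size 3 > 1, so it alone needs 3 colors.

No, G is not 1-colorable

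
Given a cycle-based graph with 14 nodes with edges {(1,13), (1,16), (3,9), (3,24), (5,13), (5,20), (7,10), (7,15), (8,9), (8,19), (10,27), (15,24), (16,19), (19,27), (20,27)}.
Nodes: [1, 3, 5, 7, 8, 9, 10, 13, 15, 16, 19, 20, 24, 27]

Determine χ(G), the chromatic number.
Clique number ω(G) = 2 (lower bound: χ ≥ ω).
Odd cycle [10, 7, 15, 24, 3, 9, 8, 19, 27] needs 3 colors (χ ≥ 3).
The coloring below uses 3 colors, so χ(G) = 3.
A valid 3-coloring: color 1: [5, 7, 9, 16, 24, 27]; color 2: [1, 3, 10, 15, 19, 20]; color 3: [8, 13].

χ(G) = 3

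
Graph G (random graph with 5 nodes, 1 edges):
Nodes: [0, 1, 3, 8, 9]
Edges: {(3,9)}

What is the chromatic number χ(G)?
Clique number ω(G) = 2 (lower bound: χ ≥ ω).
The graph is bipartite (no odd cycle), so 2 colors suffice: χ(G) = 2.
A valid 2-coloring: color 1: [0, 1, 3, 8]; color 2: [9].

χ(G) = 2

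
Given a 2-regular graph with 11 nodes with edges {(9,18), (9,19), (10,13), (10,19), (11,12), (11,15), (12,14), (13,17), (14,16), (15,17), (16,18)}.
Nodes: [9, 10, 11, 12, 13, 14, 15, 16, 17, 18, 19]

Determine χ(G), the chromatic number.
χ(G) = 3

Clique number ω(G) = 2 (lower bound: χ ≥ ω).
Odd cycle [10, 19, 9, 18, 16, 14, 12, 11, 15, 17, 13] needs 3 colors (χ ≥ 3).
The coloring below uses 3 colors, so χ(G) = 3.
A valid 3-coloring: color 1: [11, 14, 17, 18, 19]; color 2: [9, 12, 13, 15, 16]; color 3: [10].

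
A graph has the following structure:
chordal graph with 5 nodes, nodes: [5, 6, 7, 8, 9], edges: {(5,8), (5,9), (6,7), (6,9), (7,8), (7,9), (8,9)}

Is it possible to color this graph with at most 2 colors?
No, G is not 2-colorable

The clique on vertices [5, 8, 9] has size 3 > 2, so it alone needs 3 colors.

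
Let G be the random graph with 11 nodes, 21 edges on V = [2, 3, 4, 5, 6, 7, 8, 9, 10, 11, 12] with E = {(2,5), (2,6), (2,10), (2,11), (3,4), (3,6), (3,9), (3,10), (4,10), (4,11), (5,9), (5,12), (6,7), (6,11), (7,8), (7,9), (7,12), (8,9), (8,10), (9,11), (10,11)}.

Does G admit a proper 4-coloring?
A valid 4-coloring: color 1: [3, 5, 7, 11]; color 2: [6, 9, 10, 12]; color 3: [2, 4, 8].
(χ(G) = 3 ≤ 4.)

Yes, G is 4-colorable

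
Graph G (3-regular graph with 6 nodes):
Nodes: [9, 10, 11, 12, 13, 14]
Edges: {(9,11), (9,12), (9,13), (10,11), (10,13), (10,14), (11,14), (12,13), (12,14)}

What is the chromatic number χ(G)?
χ(G) = 3

Clique number ω(G) = 3 (lower bound: χ ≥ ω).
The clique on [9, 12, 13] has size 3, forcing χ ≥ 3, and the coloring below uses 3 colors, so χ(G) = 3.
A valid 3-coloring: color 1: [10, 12]; color 2: [9, 14]; color 3: [11, 13].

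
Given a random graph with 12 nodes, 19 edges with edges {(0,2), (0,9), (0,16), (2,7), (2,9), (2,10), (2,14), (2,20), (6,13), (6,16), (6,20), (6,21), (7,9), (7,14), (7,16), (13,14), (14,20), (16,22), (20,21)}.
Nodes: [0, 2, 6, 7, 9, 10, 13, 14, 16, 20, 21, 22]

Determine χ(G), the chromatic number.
χ(G) = 3

Clique number ω(G) = 3 (lower bound: χ ≥ ω).
The clique on [0, 2, 9] has size 3, forcing χ ≥ 3, and the coloring below uses 3 colors, so χ(G) = 3.
A valid 3-coloring: color 1: [2, 6, 22]; color 2: [0, 7, 10, 13, 20]; color 3: [9, 14, 16, 21].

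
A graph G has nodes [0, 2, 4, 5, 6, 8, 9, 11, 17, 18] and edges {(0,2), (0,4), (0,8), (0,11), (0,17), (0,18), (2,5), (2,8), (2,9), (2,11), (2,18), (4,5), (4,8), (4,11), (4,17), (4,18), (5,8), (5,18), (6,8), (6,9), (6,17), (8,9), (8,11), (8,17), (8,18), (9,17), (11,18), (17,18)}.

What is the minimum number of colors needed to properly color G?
Clique number ω(G) = 5 (lower bound: χ ≥ ω).
The clique on [0, 4, 8, 17, 18] has size 5, forcing χ ≥ 5, and the coloring below uses 5 colors, so χ(G) = 5.
A valid 5-coloring: color 1: [8]; color 2: [9, 18]; color 3: [2, 4, 6]; color 4: [0, 5]; color 5: [11, 17].

χ(G) = 5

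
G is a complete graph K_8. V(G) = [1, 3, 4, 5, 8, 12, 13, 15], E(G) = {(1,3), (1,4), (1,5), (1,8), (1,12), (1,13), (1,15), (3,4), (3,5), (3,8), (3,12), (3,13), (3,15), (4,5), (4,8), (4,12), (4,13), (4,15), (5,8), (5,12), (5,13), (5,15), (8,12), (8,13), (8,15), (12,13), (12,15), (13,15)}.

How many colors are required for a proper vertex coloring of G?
Clique number ω(G) = 8 (lower bound: χ ≥ ω).
The clique on [1, 3, 4, 5, 8, 12, 13, 15] has size 8, forcing χ ≥ 8, and the coloring below uses 8 colors, so χ(G) = 8.
A valid 8-coloring: color 1: [13]; color 2: [12]; color 3: [4]; color 4: [5]; color 5: [3]; color 6: [15]; color 7: [8]; color 8: [1].

χ(G) = 8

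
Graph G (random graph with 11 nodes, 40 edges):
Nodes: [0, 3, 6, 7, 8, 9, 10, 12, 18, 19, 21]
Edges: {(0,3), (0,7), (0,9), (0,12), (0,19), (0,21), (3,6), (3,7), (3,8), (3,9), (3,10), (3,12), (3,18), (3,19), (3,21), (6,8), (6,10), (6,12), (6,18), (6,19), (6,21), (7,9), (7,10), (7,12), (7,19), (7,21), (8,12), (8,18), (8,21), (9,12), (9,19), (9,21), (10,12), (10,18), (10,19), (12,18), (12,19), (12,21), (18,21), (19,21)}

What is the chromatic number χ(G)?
Clique number ω(G) = 7 (lower bound: χ ≥ ω).
The clique on [0, 3, 7, 9, 12, 19, 21] has size 7, forcing χ ≥ 7, and the coloring below uses 7 colors, so χ(G) = 7.
A valid 7-coloring: color 1: [3]; color 2: [12]; color 3: [10, 21]; color 4: [18, 19]; color 5: [6, 7]; color 6: [8, 9]; color 7: [0].

χ(G) = 7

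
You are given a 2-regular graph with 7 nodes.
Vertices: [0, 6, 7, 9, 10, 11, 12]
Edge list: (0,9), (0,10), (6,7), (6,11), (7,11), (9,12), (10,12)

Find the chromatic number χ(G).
χ(G) = 3

Clique number ω(G) = 3 (lower bound: χ ≥ ω).
The clique on [6, 7, 11] has size 3, forcing χ ≥ 3, and the coloring below uses 3 colors, so χ(G) = 3.
A valid 3-coloring: color 1: [9, 10, 11]; color 2: [0, 6, 12]; color 3: [7].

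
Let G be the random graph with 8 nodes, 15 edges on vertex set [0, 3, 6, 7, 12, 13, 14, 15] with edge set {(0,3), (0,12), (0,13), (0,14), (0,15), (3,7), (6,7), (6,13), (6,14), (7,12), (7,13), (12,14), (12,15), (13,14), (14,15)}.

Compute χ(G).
χ(G) = 4

Clique number ω(G) = 4 (lower bound: χ ≥ ω).
The clique on [0, 12, 14, 15] has size 4, forcing χ ≥ 4, and the coloring below uses 4 colors, so χ(G) = 4.
A valid 4-coloring: color 1: [0, 6]; color 2: [7, 14]; color 3: [3, 12, 13]; color 4: [15].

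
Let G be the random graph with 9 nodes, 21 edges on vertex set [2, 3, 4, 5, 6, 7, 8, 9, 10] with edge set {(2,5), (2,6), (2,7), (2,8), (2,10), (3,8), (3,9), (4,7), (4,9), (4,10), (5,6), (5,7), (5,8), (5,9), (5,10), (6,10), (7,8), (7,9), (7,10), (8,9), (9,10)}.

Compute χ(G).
Clique number ω(G) = 4 (lower bound: χ ≥ ω).
The clique on [4, 7, 9, 10] has size 4, forcing χ ≥ 4, and the coloring below uses 4 colors, so χ(G) = 4.
A valid 4-coloring: color 1: [3, 4, 5]; color 2: [8, 10]; color 3: [2, 9]; color 4: [6, 7].

χ(G) = 4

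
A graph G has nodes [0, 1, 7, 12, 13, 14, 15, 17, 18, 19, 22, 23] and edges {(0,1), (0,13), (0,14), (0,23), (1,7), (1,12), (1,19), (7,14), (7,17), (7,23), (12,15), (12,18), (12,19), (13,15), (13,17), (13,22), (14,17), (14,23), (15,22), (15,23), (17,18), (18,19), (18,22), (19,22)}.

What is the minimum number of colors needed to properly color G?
χ(G) = 3

Clique number ω(G) = 3 (lower bound: χ ≥ ω).
The clique on [0, 14, 23] has size 3, forcing χ ≥ 3, and the coloring below uses 3 colors, so χ(G) = 3.
A valid 3-coloring: color 1: [1, 13, 14, 18]; color 2: [0, 7, 15, 19]; color 3: [12, 17, 22, 23].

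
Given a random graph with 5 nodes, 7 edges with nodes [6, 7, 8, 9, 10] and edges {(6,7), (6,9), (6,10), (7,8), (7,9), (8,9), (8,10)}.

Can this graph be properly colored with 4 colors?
Yes, G is 4-colorable

A valid 4-coloring: color 1: [9, 10]; color 2: [7]; color 3: [6, 8].
(χ(G) = 3 ≤ 4.)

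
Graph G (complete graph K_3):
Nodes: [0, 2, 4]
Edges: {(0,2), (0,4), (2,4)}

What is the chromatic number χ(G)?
χ(G) = 3

Clique number ω(G) = 3 (lower bound: χ ≥ ω).
The clique on [0, 2, 4] has size 3, forcing χ ≥ 3, and the coloring below uses 3 colors, so χ(G) = 3.
A valid 3-coloring: color 1: [2]; color 2: [4]; color 3: [0].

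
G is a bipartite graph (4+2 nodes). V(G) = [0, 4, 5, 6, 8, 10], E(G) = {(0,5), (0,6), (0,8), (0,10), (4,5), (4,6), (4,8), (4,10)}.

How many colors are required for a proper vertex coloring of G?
χ(G) = 2

Clique number ω(G) = 2 (lower bound: χ ≥ ω).
The graph is bipartite (no odd cycle), so 2 colors suffice: χ(G) = 2.
A valid 2-coloring: color 1: [0, 4]; color 2: [5, 6, 8, 10].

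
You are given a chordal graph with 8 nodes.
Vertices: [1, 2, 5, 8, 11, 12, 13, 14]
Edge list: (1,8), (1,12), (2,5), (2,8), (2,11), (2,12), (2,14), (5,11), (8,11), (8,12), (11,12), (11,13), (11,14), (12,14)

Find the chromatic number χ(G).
Clique number ω(G) = 4 (lower bound: χ ≥ ω).
The clique on [2, 8, 11, 12] has size 4, forcing χ ≥ 4, and the coloring below uses 4 colors, so χ(G) = 4.
A valid 4-coloring: color 1: [1, 11]; color 2: [2, 13]; color 3: [5, 12]; color 4: [8, 14].

χ(G) = 4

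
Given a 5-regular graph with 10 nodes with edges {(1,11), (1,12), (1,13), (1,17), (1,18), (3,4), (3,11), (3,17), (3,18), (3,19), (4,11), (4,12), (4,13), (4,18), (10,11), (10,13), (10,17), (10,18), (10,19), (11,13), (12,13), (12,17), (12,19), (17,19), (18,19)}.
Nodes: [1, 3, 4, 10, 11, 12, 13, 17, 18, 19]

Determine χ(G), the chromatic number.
χ(G) = 4

Clique number ω(G) = 3 (lower bound: χ ≥ ω).
Suppose a proper 3-coloring c exists. The clique [1, 11, 13] takes 3 distinct colors; by symmetry let c(1) = 1, c(11) = 2, c(13) = 3.
- Vertex 4: neighbors [11, 13] already have colors [2, 3] ⇒ c(4) = 1.
- Vertex 3: neighbors [4, 11] already have colors [1, 2] ⇒ c(3) = 3.
- Vertex 10: neighbors [11, 13] already have colors [2, 3] ⇒ c(10) = 1.
- Vertex 19: neighbors [10, 3] already have colors [1, 3] ⇒ c(19) = 2.
- Vertex 12: neighbors [1, 19, 13] already have colors [1, 2, 3] — all 3 colors blocked. Contradiction.
The forced assignments end in a contradiction, so G has no proper 3-coloring (χ ≥ 4).
The coloring below uses 4 colors, so χ(G) = 4.
A valid 4-coloring: color 1: [11, 17, 18]; color 2: [1, 4, 19]; color 3: [3, 13]; color 4: [10, 12].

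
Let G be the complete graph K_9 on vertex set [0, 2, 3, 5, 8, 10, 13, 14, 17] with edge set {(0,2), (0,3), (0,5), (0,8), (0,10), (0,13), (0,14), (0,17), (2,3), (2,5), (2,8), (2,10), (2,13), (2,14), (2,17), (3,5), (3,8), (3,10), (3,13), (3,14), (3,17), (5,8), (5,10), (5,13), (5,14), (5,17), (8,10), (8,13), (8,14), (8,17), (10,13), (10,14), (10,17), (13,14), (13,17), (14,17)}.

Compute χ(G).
χ(G) = 9

Clique number ω(G) = 9 (lower bound: χ ≥ ω).
The clique on [0, 2, 3, 5, 8, 10, 13, 14, 17] has size 9, forcing χ ≥ 9, and the coloring below uses 9 colors, so χ(G) = 9.
A valid 9-coloring: color 1: [5]; color 2: [0]; color 3: [10]; color 4: [3]; color 5: [14]; color 6: [13]; color 7: [17]; color 8: [8]; color 9: [2].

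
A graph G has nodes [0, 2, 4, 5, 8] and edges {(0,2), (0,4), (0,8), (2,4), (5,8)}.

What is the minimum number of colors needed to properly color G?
χ(G) = 3

Clique number ω(G) = 3 (lower bound: χ ≥ ω).
The clique on [0, 2, 4] has size 3, forcing χ ≥ 3, and the coloring below uses 3 colors, so χ(G) = 3.
A valid 3-coloring: color 1: [0, 5]; color 2: [4, 8]; color 3: [2].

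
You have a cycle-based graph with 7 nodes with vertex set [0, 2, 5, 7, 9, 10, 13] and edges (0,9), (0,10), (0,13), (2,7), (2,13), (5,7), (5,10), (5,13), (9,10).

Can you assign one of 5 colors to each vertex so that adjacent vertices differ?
Yes, G is 5-colorable

A valid 5-coloring: color 1: [0, 2, 5]; color 2: [7, 10, 13]; color 3: [9].
(χ(G) = 3 ≤ 5.)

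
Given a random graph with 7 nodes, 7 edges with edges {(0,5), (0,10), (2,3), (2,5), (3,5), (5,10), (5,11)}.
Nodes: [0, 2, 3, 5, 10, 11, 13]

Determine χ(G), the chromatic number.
χ(G) = 3

Clique number ω(G) = 3 (lower bound: χ ≥ ω).
The clique on [0, 5, 10] has size 3, forcing χ ≥ 3, and the coloring below uses 3 colors, so χ(G) = 3.
A valid 3-coloring: color 1: [5, 13]; color 2: [0, 3, 11]; color 3: [2, 10].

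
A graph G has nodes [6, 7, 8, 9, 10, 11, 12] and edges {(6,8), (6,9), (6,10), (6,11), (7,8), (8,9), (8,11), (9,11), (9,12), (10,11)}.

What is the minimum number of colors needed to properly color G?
χ(G) = 4

Clique number ω(G) = 4 (lower bound: χ ≥ ω).
The clique on [6, 8, 9, 11] has size 4, forcing χ ≥ 4, and the coloring below uses 4 colors, so χ(G) = 4.
A valid 4-coloring: color 1: [7, 11, 12]; color 2: [9, 10]; color 3: [6]; color 4: [8].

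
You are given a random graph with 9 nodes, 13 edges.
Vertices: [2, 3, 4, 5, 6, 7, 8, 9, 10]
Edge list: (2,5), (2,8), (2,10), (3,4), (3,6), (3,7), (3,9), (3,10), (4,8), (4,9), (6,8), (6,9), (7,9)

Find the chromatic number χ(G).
χ(G) = 3

Clique number ω(G) = 3 (lower bound: χ ≥ ω).
The clique on [3, 4, 9] has size 3, forcing χ ≥ 3, and the coloring below uses 3 colors, so χ(G) = 3.
A valid 3-coloring: color 1: [2, 3]; color 2: [5, 8, 9, 10]; color 3: [4, 6, 7].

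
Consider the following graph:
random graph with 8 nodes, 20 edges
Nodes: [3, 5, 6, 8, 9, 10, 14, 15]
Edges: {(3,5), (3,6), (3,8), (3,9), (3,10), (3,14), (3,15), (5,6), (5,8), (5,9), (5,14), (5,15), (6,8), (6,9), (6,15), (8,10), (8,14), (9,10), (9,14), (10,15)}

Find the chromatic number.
Clique number ω(G) = 4 (lower bound: χ ≥ ω).
The clique on [3, 5, 6, 8] has size 4, forcing χ ≥ 4, and the coloring below uses 4 colors, so χ(G) = 4.
A valid 4-coloring: color 1: [3]; color 2: [5, 10]; color 3: [8, 9, 15]; color 4: [6, 14].

χ(G) = 4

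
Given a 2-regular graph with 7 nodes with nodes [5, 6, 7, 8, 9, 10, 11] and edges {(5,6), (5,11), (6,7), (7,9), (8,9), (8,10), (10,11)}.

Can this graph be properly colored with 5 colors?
A valid 5-coloring: color 1: [6, 8, 11]; color 2: [5, 9, 10]; color 3: [7].
(χ(G) = 3 ≤ 5.)

Yes, G is 5-colorable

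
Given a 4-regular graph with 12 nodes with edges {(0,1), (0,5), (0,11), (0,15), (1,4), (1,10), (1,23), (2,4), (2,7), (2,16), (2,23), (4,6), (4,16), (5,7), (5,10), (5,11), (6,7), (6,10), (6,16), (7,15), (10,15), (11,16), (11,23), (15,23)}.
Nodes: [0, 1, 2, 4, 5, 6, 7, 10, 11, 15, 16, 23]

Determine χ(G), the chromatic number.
χ(G) = 3

Clique number ω(G) = 3 (lower bound: χ ≥ ω).
The clique on [0, 5, 11] has size 3, forcing χ ≥ 3, and the coloring below uses 3 colors, so χ(G) = 3.
A valid 3-coloring: color 1: [4, 5, 23]; color 2: [1, 2, 6, 11, 15]; color 3: [0, 7, 10, 16].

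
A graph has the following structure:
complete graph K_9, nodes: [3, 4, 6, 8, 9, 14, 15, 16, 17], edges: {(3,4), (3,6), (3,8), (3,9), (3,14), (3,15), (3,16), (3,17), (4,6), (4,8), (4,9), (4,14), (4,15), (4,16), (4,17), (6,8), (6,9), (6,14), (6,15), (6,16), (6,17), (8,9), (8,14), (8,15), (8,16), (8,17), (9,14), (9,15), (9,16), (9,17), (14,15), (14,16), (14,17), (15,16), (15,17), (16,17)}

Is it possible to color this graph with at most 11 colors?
Yes, G is 11-colorable

A valid 11-coloring: color 1: [4]; color 2: [3]; color 3: [15]; color 4: [16]; color 5: [6]; color 6: [17]; color 7: [9]; color 8: [8]; color 9: [14].
(χ(G) = 9 ≤ 11.)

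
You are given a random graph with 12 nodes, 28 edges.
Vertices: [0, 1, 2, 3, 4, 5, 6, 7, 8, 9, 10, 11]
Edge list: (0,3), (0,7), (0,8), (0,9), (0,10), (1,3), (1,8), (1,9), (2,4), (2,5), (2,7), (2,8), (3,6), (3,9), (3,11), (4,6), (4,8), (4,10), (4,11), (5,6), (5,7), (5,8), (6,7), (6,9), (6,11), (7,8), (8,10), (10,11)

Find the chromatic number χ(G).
Clique number ω(G) = 4 (lower bound: χ ≥ ω).
The clique on [2, 5, 7, 8] has size 4, forcing χ ≥ 4, and the coloring below uses 4 colors, so χ(G) = 4.
A valid 4-coloring: color 1: [6, 8]; color 2: [4, 7, 9]; color 3: [0, 1, 2, 11]; color 4: [3, 5, 10].

χ(G) = 4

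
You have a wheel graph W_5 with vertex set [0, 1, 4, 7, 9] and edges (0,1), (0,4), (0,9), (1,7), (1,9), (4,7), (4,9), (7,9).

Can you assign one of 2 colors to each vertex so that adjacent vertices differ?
The clique on vertices [0, 1, 9] has size 3 > 2, so it alone needs 3 colors.

No, G is not 2-colorable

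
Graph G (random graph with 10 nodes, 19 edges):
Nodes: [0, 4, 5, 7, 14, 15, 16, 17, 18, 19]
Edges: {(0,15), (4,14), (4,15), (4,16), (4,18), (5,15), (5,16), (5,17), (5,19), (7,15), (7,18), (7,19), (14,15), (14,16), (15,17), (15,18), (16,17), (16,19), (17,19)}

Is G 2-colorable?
The clique on vertices [5, 16, 17, 19] has size 4 > 2, so it alone needs 4 colors.

No, G is not 2-colorable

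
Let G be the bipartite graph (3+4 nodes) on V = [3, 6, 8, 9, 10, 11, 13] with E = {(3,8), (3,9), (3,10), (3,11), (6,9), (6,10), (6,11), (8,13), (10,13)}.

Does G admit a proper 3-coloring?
Yes, G is 3-colorable

A valid 3-coloring: color 1: [3, 6, 13]; color 2: [8, 9, 10, 11].
(χ(G) = 2 ≤ 3.)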